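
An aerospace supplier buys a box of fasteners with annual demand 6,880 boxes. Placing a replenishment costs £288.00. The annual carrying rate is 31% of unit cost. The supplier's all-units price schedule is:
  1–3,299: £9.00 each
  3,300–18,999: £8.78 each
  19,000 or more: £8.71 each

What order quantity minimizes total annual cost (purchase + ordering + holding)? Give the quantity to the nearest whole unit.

Q* ≈ 1,192 boxes

Holding cost per unit per year at price C is H = 0.31·C.
Candidates are each tier's EOQ (if it falls in that tier) and each price-break quantity.
EOQ at £9.00 = 1191.8 (feasible in tier 1): TC = 6,880×£9.00 + (6,880/1191.8)×288 + (1191.8/2)×0.31×£9.00 = £65,245.12.
EOQ at £8.78 = 1206.6 < 3300, so use break Q=3300: TC = 6,880×£8.78 + (6,880/3300.0)×288 + (3300.0/2)×0.31×£8.78 = £65,497.81.
EOQ at £8.71 = 1211.5 < 19000, so use break Q=19000: TC = 6,880×£8.71 + (6,880/19000.0)×288 + (19000.0/2)×0.31×£8.71 = £85,680.04.
Lowest total cost is £65,245.12 at Q = 1191.8.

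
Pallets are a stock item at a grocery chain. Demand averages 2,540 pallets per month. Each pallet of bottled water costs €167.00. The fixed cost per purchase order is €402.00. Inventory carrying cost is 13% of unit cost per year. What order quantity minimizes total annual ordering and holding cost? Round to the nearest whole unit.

Q* ≈ 1,062 pallets

Annual demand D = 2,540 × 12 = 30,480.
Holding cost H = 0.13 × €167.00 = €21.7100 per unit per year.
EOQ = √(2DS / H) = √(2 × 30,480 × 402 / 21.71).
= √(24,505,920 / 21.71) = √1,128,784.8918 ≈ 1062.443.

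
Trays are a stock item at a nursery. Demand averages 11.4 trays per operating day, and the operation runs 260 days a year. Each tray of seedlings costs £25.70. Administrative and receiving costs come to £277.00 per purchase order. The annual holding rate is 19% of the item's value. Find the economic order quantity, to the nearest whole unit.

Q* ≈ 580 trays

Annual demand D = 11.4 × 260 = 2,964.
Holding cost H = 0.19 × £25.70 = £4.8830 per unit per year.
EOQ = √(2DS / H) = √(2 × 2,964 × 277 / 4.883).
= √(1,642,056 / 4.883) = √336,280.1556 ≈ 579.897.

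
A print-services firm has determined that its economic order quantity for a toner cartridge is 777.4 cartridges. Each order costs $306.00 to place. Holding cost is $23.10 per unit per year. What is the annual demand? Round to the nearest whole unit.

Squaring Q* = √(2DS/H) gives Q*² = 2DS/H.
From Q* = √(2DS/H): D = Q*²H / (2S) = 777.4² × 23.1 / (2 × 306) = 22811.279.

D ≈ 22,811 cartridges per year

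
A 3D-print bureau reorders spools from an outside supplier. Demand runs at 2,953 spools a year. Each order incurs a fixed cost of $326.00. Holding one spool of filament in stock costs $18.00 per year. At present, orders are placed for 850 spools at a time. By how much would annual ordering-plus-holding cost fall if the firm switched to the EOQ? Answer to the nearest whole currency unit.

Extra cost ≈ $2,896 per year

EOQ = √(2DS/H) = √(2 × 2,953 × 326 / 18) ≈ 327.05.
Cost at Q* = (D/Q*)S + (Q*/2)H = √(2DSH) ≈ $5,886.97.
Cost at Q = 850: (2,953/850)×326 + (850/2)×18 = $1,132.56 + $7,650.00 = $8,782.56.
Excess = $8,782.56 − $5,886.97 = $2,895.59.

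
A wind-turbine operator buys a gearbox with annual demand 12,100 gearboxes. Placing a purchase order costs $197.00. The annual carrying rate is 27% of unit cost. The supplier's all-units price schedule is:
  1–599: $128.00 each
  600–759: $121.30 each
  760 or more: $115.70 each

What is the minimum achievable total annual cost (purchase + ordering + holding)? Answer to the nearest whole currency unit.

Holding cost per unit per year at price C is H = 0.27·C.
For each price level, check whether its EOQ is feasible; otherwise the best quantity at that price is the breakpoint.
EOQ at $128.00 = 371.4 (feasible in tier 1): TC = 12,100×$128.00 + (12,100/371.4)×197 + (371.4/2)×0.27×$128.00 = $1,561,635.94.
EOQ at $121.30 = 381.5 < 600, so use break Q=600: TC = 12,100×$121.30 + (12,100/600.0)×197 + (600.0/2)×0.27×$121.30 = $1,481,528.13.
EOQ at $115.70 = 390.7 < 760, so use break Q=760: TC = 12,100×$115.70 + (12,100/760.0)×197 + (760.0/2)×0.27×$115.70 = $1,414,977.27.
Lowest total cost among the candidates is at Q = 760.0.

TC* ≈ $1,414,977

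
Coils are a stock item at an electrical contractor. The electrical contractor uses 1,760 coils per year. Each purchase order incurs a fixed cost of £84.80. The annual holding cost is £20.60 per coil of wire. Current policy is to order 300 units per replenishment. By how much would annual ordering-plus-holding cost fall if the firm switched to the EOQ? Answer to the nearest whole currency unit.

Extra cost ≈ £1,108 per year

EOQ = √(2DS/H) = √(2 × 1,760 × 84.8 / 20.6) ≈ 120.37.
Cost at Q* = (D/Q*)S + (Q*/2)H = √(2DSH) ≈ £2,479.72.
Cost at Q = 300: (1,760/300)×84.8 + (300/2)×20.6 = £497.49 + £3,090.00 = £3,587.49.
Excess = £3,587.49 − £2,479.72 = £1,107.77.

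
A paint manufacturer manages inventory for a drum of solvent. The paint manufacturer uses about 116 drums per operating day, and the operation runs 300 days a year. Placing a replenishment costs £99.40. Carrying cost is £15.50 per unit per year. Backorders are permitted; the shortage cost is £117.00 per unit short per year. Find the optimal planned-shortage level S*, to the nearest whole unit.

Annual demand D = 116 × 300 = 34,800.
With planned backorders, Q* = √(2DS/H) · √((H+B)/B).
√(2DS/H) = √(2 × 34,800 × 99.4 / 15.5) = 668.085.
√((H+B)/B) = √((15.5+117)/117) = 1.0642.
Q* ≈ 710.963.
S* = Q* · H/(H+B) = 710.963 × 15.5/132.5 ≈ 83.169.

S* ≈ 83 drums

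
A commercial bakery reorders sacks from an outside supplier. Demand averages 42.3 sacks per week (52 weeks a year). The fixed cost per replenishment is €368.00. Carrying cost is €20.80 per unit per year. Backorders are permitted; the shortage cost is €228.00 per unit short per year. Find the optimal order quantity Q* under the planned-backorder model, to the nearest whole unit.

Q* ≈ 291 sacks

Annual demand D = 42.3 × 52 = 2,199.6.
With planned backorders, Q* = √(2DS/H) · √((H+B)/B).
√(2DS/H) = √(2 × 2,199.6 × 368 / 20.8) = 278.984.
√((H+B)/B) = √((20.8+228)/228) = 1.0446.
Q* ≈ 291.432.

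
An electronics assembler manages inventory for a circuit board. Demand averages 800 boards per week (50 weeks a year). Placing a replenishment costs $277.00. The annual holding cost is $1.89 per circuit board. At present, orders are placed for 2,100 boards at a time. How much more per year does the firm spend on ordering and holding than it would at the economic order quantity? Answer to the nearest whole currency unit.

Annual demand D = 800 × 50 = 40,000.
EOQ = √(2DS/H) = √(2 × 40,000 × 277 / 1.89) ≈ 3424.16.
Cost at Q* = (D/Q*)S + (Q*/2)H = √(2DSH) ≈ $6,471.66.
Cost at Q = 2,100: (40,000/2,100)×277 + (2,100/2)×1.89 = $5,276.19 + $1,984.50 = $7,260.69.
Excess = $7,260.69 − $6,471.66 = $789.03.

Extra cost ≈ $789 per year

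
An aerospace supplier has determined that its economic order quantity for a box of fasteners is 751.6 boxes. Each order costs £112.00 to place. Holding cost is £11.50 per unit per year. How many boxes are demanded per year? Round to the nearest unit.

Invert the EOQ relation Q*² = 2DS/H.
From Q* = √(2DS/H): D = Q*²H / (2S) = 751.6² × 11.5 / (2 × 112) = 29001.694.

D ≈ 29,002 boxes per year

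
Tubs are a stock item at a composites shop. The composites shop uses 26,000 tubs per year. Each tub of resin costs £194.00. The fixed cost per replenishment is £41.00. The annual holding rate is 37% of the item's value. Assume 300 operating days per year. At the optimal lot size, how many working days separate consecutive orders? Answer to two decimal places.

T ≈ 1.99 days

Holding cost H = 0.37 × £194.00 = £71.7800 per unit per year.
Q* = √(2DS/H) = √(2 × 26,000 × 41 / 71.78) ≈ 172.34.
Cycle time = Q*/D × 300 = 172.34 / 26,000 × 300 ≈ 1.989 days.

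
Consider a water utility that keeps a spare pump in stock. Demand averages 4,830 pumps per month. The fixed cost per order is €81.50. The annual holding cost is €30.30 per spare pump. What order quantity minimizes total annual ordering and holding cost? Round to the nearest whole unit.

Q* ≈ 558 pumps

Annual demand D = 4,830 × 12 = 57,960.
EOQ = √(2DS / H) = √(2 × 57,960 × 81.5 / 30.3).
= √(9,447,480 / 30.3) = √311,798.0198 ≈ 558.389.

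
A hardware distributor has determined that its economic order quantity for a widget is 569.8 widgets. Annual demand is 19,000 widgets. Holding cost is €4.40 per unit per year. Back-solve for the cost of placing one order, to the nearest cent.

S ≈ €37.59

The basic EOQ model gives Q* = √(2DS/H); rearrange for the unknown.
From Q* = √(2DS/H): S = Q*²H / (2D) = 569.8² × 4.4 / (2 × 19,000) = 37.5936.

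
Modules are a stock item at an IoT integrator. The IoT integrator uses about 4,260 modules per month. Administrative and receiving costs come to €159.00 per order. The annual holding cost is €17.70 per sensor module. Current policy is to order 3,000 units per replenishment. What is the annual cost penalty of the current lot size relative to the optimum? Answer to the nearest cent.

Annual demand D = 4,260 × 12 = 51,120.
EOQ = √(2DS/H) = √(2 × 51,120 × 159 / 17.7) ≈ 958.35.
Cost at Q* = (D/Q*)S + (Q*/2)H = √(2DSH) ≈ €16,962.72.
Cost at Q = 3,000: (51,120/3,000)×159 + (3,000/2)×17.7 = €2,709.36 + €26,550.00 = €29,259.36.
Excess = €29,259.36 − €16,962.72 = €12,296.64.

Extra cost ≈ €12,296.64 per year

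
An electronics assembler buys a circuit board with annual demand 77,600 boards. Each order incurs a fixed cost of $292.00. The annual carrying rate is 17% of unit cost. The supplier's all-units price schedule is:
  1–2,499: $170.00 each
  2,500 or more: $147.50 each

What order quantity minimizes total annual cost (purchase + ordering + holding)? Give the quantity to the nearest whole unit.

Holding cost per unit per year at price C is H = 0.17·C.
For each price level, check whether its EOQ is feasible; otherwise the best quantity at that price is the breakpoint.
EOQ at $170.00 = 1252.2 (feasible in tier 1): TC = 77,600×$170.00 + (77,600/1252.2)×292 + (1252.2/2)×0.17×$170.00 = $13,228,189.80.
EOQ at $147.50 = 1344.4 < 2500, so use break Q=2500: TC = 77,600×$147.50 + (77,600/2500.0)×292 + (2500.0/2)×0.17×$147.50 = $11,486,407.43.
Lowest total cost is $11,486,407.43 at Q = 2500.0.

Q* ≈ 2,500 boards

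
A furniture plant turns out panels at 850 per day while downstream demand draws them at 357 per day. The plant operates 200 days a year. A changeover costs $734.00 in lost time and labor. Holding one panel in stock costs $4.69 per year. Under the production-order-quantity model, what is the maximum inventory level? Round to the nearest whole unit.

I_max ≈ 3,600 panels

Annual demand D = 357 × 200 = 71,400.
Production build-up factor (1 − d/p) = 1 − 357/850 = 0.5800.
Q* = √(2DS / (H(1 − d/p))) = √(2 × 71,400 × 734 / (4.69 × 0.5800)).
= √(104,815,200 / 2.7202) ≈ 6207.428.
Maximum inventory = Q*(1 − d/p) = 6207.428 × 0.5800 ≈ 3600.308.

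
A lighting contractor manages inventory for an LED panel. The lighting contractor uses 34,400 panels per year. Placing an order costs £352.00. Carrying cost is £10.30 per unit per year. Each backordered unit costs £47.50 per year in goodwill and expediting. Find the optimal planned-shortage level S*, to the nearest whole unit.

With planned backorders, Q* = √(2DS/H) · √((H+B)/B).
√(2DS/H) = √(2 × 34,400 × 352 / 10.3) = 1533.370.
√((H+B)/B) = √((10.3+47.5)/47.5) = 1.1031.
Q* ≈ 1691.469.
S* = Q* · H/(H+B) = 1691.469 × 10.3/57.8 ≈ 301.421.

S* ≈ 301 panels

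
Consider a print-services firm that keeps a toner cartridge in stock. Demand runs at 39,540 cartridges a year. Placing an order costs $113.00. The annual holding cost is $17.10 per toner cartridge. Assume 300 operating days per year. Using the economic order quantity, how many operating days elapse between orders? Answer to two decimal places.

T ≈ 5.48 days

The optimal lot size = √(2DS/H) = √(2 × 39,540 × 113 / 17.1) ≈ 722.89.
Cycle time = Q*/D × 300 = 722.89 / 39,540 × 300 ≈ 5.485 days.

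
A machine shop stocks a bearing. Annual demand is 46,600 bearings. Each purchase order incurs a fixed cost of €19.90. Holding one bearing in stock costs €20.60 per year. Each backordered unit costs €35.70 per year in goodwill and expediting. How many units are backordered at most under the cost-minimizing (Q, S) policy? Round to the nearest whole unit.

With planned backorders, Q* = √(2DS/H) · √((H+B)/B).
√(2DS/H) = √(2 × 46,600 × 19.9 / 20.6) = 300.055.
√((H+B)/B) = √((20.6+35.7)/35.7) = 1.2558.
Q* ≈ 376.809.
S* = Q* · H/(H+B) = 376.809 × 20.6/56.3 ≈ 137.873.

S* ≈ 138 bearings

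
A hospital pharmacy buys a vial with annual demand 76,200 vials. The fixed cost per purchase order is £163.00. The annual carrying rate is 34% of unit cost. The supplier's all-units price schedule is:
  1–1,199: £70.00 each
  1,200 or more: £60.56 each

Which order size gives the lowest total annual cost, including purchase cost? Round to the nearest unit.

Holding cost per unit per year at price C is H = 0.34·C.
Candidates are each tier's EOQ (if it falls in that tier) and each price-break quantity.
EOQ at £70.00 = 1021.6 (feasible in tier 1): TC = 76,200×£70.00 + (76,200/1021.6)×163 + (1021.6/2)×0.34×£70.00 = £5,358,315.03.
EOQ at £60.56 = 1098.4 < 1200, so use break Q=1200: TC = 76,200×£60.56 + (76,200/1200.0)×163 + (1200.0/2)×0.34×£60.56 = £4,637,376.74.
Lowest total cost is £4,637,376.74 at Q = 1200.0.

Q* ≈ 1,200 vials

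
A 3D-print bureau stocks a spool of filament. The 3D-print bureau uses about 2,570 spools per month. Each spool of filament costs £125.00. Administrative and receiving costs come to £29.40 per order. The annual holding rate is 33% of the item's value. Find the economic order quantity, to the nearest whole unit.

Annual demand D = 2,570 × 12 = 30,840.
Holding cost H = 0.33 × £125.00 = £41.2500 per unit per year.
EOQ = √(2DS / H) = √(2 × 30,840 × 29.4 / 41.25).
= √(1,813,392 / 41.25) = √43,961.0182 ≈ 209.669.

Q* ≈ 210 spools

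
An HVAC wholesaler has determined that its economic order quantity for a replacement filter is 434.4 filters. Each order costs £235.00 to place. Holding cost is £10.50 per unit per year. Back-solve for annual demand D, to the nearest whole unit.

Squaring Q* = √(2DS/H) gives Q*² = 2DS/H.
From Q* = √(2DS/H): D = Q*²H / (2S) = 434.4² × 10.5 / (2 × 235) = 4215.713.

D ≈ 4,216 filters per year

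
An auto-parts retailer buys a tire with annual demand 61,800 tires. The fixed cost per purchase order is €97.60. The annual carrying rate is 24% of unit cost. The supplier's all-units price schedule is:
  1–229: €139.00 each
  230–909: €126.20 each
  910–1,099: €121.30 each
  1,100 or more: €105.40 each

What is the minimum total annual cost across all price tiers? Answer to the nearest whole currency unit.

Holding cost per unit per year at price C is H = 0.24·C.
For each price level, check whether its EOQ is feasible; otherwise the best quantity at that price is the breakpoint.
Tier 1 (€139.00): EOQ = 601.3 exceeds tier's upper bound 229, so this tier is dominated.
EOQ at €126.20 = 631.1 (feasible in tier 2): TC = 61,800×€126.20 + (61,800/631.1)×97.6 + (631.1/2)×0.24×€126.20 = €7,818,274.79.
EOQ at €121.30 = 643.7 < 910, so use break Q=910: TC = 61,800×€121.30 + (61,800/910.0)×97.6 + (910.0/2)×0.24×€121.30 = €7,516,214.18.
EOQ at €105.40 = 690.6 < 1100, so use break Q=1100: TC = 61,800×€105.40 + (61,800/1100.0)×97.6 + (1100.0/2)×0.24×€105.40 = €6,533,116.15.
Lowest total cost among the candidates is at Q = 1100.0.

TC* ≈ €6,533,116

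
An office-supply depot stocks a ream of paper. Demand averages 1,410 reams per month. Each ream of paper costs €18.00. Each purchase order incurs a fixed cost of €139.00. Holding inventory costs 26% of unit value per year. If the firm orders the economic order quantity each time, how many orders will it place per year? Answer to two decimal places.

N ≈ 16.88 orders per year

Annual demand D = 1,410 × 12 = 16,920.
Holding cost H = 0.26 × €18.00 = €4.6800 per unit per year.
Q* = √(2DS/H) = √(2 × 16,920 × 139 / 4.68) ≈ 1002.54.
Orders per year = D / Q* = 16,920 / 1002.54 ≈ 16.877.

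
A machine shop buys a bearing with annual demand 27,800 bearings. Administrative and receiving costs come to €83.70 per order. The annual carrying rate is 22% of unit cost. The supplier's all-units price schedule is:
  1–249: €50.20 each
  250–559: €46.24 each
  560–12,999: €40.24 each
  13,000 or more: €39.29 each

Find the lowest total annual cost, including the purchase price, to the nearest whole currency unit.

TC* ≈ €1,125,091

Holding cost per unit per year at price C is H = 0.22·C.
Candidates are each tier's EOQ (if it falls in that tier) and each price-break quantity.
Tier 1 (€50.20): EOQ = 649.1 exceeds tier's upper bound 249, so this tier is dominated.
Tier 2 (€46.24): EOQ = 676.4 exceeds tier's upper bound 559, so this tier is dominated.
EOQ at €40.24 = 725.0 (feasible in tier 3): TC = 27,800×€40.24 + (27,800/725.0)×83.7 + (725.0/2)×0.22×€40.24 = €1,125,090.60.
EOQ at €39.29 = 733.7 < 13000, so use break Q=13000: TC = 27,800×€39.29 + (27,800/13000.0)×83.7 + (13000.0/2)×0.22×€39.29 = €1,148,625.69.
Lowest total cost among the candidates is at Q = 725.0.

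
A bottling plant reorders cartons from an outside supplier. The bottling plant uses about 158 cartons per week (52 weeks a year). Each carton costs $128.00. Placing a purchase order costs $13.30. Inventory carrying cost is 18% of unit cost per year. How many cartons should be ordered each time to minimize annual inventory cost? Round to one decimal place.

Q* ≈ 97.4 cartons

Annual demand D = 158 × 52 = 8,216.
Holding cost H = 0.18 × $128.00 = $23.0400 per unit per year.
EOQ = √(2DS / H) = √(2 × 8,216 × 13.3 / 23.04).
= √(218,545.6 / 23.04) = √9,485.4861 ≈ 97.393.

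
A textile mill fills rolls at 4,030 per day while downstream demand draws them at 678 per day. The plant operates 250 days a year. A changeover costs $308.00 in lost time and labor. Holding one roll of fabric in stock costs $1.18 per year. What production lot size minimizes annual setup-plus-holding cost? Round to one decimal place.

Q* ≈ 10,314.2 rolls

Annual demand D = 678 × 250 = 169,500.
Production build-up factor (1 − d/p) = 1 − 678/4,030 = 0.8318.
Q* = √(2DS / (H(1 − d/p))) = √(2 × 169,500 × 308 / (1.18 × 0.8318)).
= √(104,412,000 / 0.9815) ≈ 10314.180.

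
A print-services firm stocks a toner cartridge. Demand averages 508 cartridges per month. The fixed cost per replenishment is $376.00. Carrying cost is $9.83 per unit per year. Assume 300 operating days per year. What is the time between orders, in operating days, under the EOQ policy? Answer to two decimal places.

T ≈ 33.61 days

Annual demand D = 508 × 12 = 6,096.
The optimal lot size = √(2DS/H) = √(2 × 6,096 × 376 / 9.83) ≈ 682.90.
Cycle time = Q*/D × 300 = 682.90 / 6,096 × 300 ≈ 33.607 days.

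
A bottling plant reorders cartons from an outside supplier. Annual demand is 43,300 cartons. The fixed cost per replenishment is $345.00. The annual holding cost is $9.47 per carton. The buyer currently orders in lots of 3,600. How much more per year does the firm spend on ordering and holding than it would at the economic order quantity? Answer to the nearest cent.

Extra cost ≈ $4,374.91 per year

EOQ = √(2DS/H) = √(2 × 43,300 × 345 / 9.47) ≈ 1776.21.
Cost at Q* = (D/Q*)S + (Q*/2)H = √(2DSH) ≈ $16,820.68.
Cost at Q = 3,600: (43,300/3,600)×345 + (3,600/2)×9.47 = $4,149.58 + $17,046.00 = $21,195.58.
Excess = $21,195.58 − $16,820.68 = $4,374.91.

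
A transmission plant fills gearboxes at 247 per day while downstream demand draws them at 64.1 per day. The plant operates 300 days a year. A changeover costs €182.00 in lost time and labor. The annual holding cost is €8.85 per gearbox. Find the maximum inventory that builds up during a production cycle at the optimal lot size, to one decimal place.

I_max ≈ 765.3 gearboxes

Annual demand D = 64.1 × 300 = 19,230.
Production build-up factor (1 − d/p) = 1 − 64.1/247 = 0.7405.
Q* = √(2DS / (H(1 − d/p))) = √(2 × 19,230 × 182 / (8.85 × 0.7405)).
= √(6,999,720 / 6.5533) ≈ 1033.500.
Maximum inventory = Q*(1 − d/p) = 1033.500 × 0.7405 ≈ 765.292.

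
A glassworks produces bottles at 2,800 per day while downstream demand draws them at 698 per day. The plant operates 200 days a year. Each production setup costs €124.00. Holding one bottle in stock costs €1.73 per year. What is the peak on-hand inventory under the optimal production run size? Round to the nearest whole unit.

Annual demand D = 698 × 200 = 139,600.
Production build-up factor (1 − d/p) = 1 − 698/2,800 = 0.7507.
Q* = √(2DS / (H(1 − d/p))) = √(2 × 139,600 × 124 / (1.73 × 0.7507)).
= √(34,620,800 / 1.2987) ≈ 5163.072.
Maximum inventory = Q*(1 − d/p) = 5163.072 × 0.7507 ≈ 3875.992.

I_max ≈ 3,876 bottles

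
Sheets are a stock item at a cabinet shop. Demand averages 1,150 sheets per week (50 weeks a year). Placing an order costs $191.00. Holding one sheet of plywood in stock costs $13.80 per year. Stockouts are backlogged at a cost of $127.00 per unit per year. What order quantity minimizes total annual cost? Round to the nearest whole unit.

Annual demand D = 1,150 × 50 = 57,500.
With planned backorders, Q* = √(2DS/H) · √((H+B)/B).
√(2DS/H) = √(2 × 57,500 × 191 / 13.8) = 1261.613.
√((H+B)/B) = √((13.8+127)/127) = 1.0529.
Q* ≈ 1328.390.

Q* ≈ 1,328 sheets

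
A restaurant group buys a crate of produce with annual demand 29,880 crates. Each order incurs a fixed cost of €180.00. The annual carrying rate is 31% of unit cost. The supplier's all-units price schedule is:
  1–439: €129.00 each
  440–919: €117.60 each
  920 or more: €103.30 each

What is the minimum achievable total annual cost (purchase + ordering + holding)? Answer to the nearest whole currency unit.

TC* ≈ €3,107,181

Holding cost per unit per year at price C is H = 0.31·C.
For each price level, check whether its EOQ is feasible; otherwise the best quantity at that price is the breakpoint.
Tier 1 (€129.00): EOQ = 518.6 exceeds tier's upper bound 439, so this tier is dominated.
EOQ at €117.60 = 543.2 (feasible in tier 2): TC = 29,880×€117.60 + (29,880/543.2)×180 + (543.2/2)×0.31×€117.60 = €3,533,690.78.
EOQ at €103.30 = 579.6 < 920, so use break Q=920: TC = 29,880×€103.30 + (29,880/920.0)×180 + (920.0/2)×0.31×€103.30 = €3,107,180.67.
Lowest total cost among the candidates is at Q = 920.0.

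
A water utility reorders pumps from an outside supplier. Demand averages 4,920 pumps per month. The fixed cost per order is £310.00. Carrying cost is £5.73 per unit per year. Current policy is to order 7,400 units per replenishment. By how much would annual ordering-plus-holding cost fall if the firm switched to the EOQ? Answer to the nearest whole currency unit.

Annual demand D = 4,920 × 12 = 59,040.
EOQ = √(2DS/H) = √(2 × 59,040 × 310 / 5.73) ≈ 2527.50.
Cost at Q* = (D/Q*)S + (Q*/2)H = √(2DSH) ≈ £14,482.59.
Cost at Q = 7,400: (59,040/7,400)×310 + (7,400/2)×5.73 = £2,473.30 + £21,201.00 = £23,674.30.
Excess = £23,674.30 − £14,482.59 = £9,191.70.

Extra cost ≈ £9,192 per year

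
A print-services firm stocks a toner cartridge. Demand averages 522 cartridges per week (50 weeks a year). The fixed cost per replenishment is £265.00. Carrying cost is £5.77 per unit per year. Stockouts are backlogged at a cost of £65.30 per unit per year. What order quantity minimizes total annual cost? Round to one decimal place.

Annual demand D = 522 × 50 = 26,100.
With planned backorders, Q* = √(2DS/H) · √((H+B)/B).
√(2DS/H) = √(2 × 26,100 × 265 / 5.77) = 1548.354.
√((H+B)/B) = √((5.77+65.3)/65.3) = 1.0432.
Q* ≈ 1615.314.

Q* ≈ 1,615.3 cartridges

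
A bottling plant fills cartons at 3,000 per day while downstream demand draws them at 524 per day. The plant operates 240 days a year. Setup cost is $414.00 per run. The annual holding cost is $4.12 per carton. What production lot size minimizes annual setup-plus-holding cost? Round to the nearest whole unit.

Annual demand D = 524 × 240 = 125,760.
Production build-up factor (1 − d/p) = 1 − 524/3,000 = 0.8253.
Q* = √(2DS / (H(1 − d/p))) = √(2 × 125,760 × 414 / (4.12 × 0.8253)).
= √(104,129,280 / 3.4004) ≈ 5533.796.

Q* ≈ 5,534 cartons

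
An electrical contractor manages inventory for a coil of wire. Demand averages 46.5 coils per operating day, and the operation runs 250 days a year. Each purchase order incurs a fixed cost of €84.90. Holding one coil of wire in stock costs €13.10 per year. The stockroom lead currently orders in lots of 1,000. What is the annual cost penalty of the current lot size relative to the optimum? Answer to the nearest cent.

Extra cost ≈ €2,451.85 per year

Annual demand D = 46.5 × 250 = 11,625.
EOQ = √(2DS/H) = √(2 × 11,625 × 84.9 / 13.1) ≈ 388.18.
Cost at Q* = (D/Q*)S + (Q*/2)H = √(2DSH) ≈ €5,085.12.
Cost at Q = 1,000: (11,625/1,000)×84.9 + (1,000/2)×13.1 = €986.96 + €6,550.00 = €7,536.96.
Excess = €7,536.96 − €5,085.12 = €2,451.85.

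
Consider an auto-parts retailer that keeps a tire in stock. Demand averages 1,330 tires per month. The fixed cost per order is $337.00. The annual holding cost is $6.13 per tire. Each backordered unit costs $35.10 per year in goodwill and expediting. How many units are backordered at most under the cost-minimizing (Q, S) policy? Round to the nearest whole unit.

Annual demand D = 1,330 × 12 = 15,960.
With planned backorders, Q* = √(2DS/H) · √((H+B)/B).
√(2DS/H) = √(2 × 15,960 × 337 / 6.13) = 1324.696.
√((H+B)/B) = √((6.13+35.1)/35.1) = 1.0838.
Q* ≈ 1435.718.
S* = Q* · H/(H+B) = 1435.718 × 6.13/41.23 ≈ 213.460.

S* ≈ 213 tires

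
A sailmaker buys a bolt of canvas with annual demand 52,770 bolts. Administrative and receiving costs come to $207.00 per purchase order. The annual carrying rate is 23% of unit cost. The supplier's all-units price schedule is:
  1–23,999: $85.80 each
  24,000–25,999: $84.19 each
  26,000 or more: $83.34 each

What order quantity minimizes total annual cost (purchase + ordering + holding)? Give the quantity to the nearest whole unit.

Q* ≈ 1,052 bolts

Holding cost per unit per year at price C is H = 0.23·C.
Evaluate total cost at each tier's feasible EOQ or, if the EOQ is below the tier, at the tier's minimum quantity.
EOQ at $85.80 = 1052.2 (feasible in tier 1): TC = 52,770×$85.80 + (52,770/1052.2)×207 + (1052.2/2)×0.23×$85.80 = $4,548,429.53.
EOQ at $84.19 = 1062.2 < 24000, so use break Q=24000: TC = 52,770×$84.19 + (52,770/24000.0)×207 + (24000.0/2)×0.23×$84.19 = $4,675,525.84.
EOQ at $83.34 = 1067.6 < 26000, so use break Q=26000: TC = 52,770×$83.34 + (52,770/26000.0)×207 + (26000.0/2)×0.23×$83.34 = $4,647,458.53.
Lowest total cost is $4,548,429.53 at Q = 1052.2.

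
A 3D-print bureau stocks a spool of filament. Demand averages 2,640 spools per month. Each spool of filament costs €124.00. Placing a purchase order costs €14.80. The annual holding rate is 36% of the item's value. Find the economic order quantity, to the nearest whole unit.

Q* ≈ 145 spools

Annual demand D = 2,640 × 12 = 31,680.
Holding cost H = 0.36 × €124.00 = €44.6400 per unit per year.
EOQ = √(2DS / H) = √(2 × 31,680 × 14.8 / 44.64).
= √(937,728 / 44.64) = √21,006.4516 ≈ 144.936.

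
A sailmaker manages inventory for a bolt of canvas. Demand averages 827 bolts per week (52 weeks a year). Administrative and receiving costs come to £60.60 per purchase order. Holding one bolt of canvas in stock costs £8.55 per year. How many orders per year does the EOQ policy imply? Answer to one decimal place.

Annual demand D = 827 × 52 = 43,004.
Q* = √(2DS/H) = √(2 × 43,004 × 60.6 / 8.55) ≈ 780.77.
Orders per year = D / Q* = 43,004 / 780.77 ≈ 55.079.

N ≈ 55.1 orders per year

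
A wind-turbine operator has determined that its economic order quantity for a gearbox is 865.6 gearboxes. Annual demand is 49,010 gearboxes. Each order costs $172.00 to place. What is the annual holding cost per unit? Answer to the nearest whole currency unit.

H ≈ $23

Squaring Q* = √(2DS/H) gives Q*² = 2DS/H.
From Q* = √(2DS/H): H = 2DS / Q*² = 2 × 49,010 × 172 / 865.6² = 22.5014.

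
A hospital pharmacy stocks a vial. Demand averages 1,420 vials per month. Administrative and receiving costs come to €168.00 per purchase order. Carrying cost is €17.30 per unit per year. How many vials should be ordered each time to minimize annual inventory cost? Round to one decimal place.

Q* ≈ 575.3 vials

Annual demand D = 1,420 × 12 = 17,040.
EOQ = √(2DS / H) = √(2 × 17,040 × 168 / 17.3).
= √(5,725,440 / 17.3) = √330,950.289 ≈ 575.283.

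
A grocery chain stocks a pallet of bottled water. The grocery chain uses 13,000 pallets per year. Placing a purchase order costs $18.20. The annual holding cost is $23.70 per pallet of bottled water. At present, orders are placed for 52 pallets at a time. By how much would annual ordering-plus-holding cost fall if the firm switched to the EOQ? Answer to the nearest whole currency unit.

Extra cost ≈ $1,817 per year

EOQ = √(2DS/H) = √(2 × 13,000 × 18.2 / 23.7) ≈ 141.30.
Cost at Q* = (D/Q*)S + (Q*/2)H = √(2DSH) ≈ $3,348.86.
Cost at Q = 52: (13,000/52)×18.2 + (52/2)×23.7 = $4,550.00 + $616.20 = $5,166.20.
Excess = $5,166.20 − $3,348.86 = $1,817.34.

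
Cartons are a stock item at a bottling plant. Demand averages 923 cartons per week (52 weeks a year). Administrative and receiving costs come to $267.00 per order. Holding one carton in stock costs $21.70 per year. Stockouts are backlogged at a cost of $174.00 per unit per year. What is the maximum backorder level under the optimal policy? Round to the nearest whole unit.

S* ≈ 128 cartons

Annual demand D = 923 × 52 = 47,996.
With planned backorders, Q* = √(2DS/H) · √((H+B)/B).
√(2DS/H) = √(2 × 47,996 × 267 / 21.7) = 1086.784.
√((H+B)/B) = √((21.7+174)/174) = 1.0605.
Q* ≈ 1152.561.
S* = Q* · H/(H+B) = 1152.561 × 21.7/195.7 ≈ 127.801.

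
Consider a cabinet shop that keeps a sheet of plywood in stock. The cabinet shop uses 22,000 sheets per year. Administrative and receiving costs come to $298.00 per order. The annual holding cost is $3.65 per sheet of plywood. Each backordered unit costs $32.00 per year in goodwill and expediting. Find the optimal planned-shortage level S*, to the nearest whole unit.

With planned backorders, Q* = √(2DS/H) · √((H+B)/B).
√(2DS/H) = √(2 × 22,000 × 298 / 3.65) = 1895.344.
√((H+B)/B) = √((3.65+32)/32) = 1.0555.
Q* ≈ 2000.520.
S* = Q* · H/(H+B) = 2000.520 × 3.65/35.65 ≈ 204.822.

S* ≈ 205 sheets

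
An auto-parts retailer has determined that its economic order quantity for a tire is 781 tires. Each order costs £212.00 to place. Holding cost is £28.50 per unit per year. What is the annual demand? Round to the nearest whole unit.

Squaring Q* = √(2DS/H) gives Q*² = 2DS/H.
From Q* = √(2DS/H): D = Q*²H / (2S) = 781² × 28.5 / (2 × 212) = 40999.737.

D ≈ 41,000 tires per year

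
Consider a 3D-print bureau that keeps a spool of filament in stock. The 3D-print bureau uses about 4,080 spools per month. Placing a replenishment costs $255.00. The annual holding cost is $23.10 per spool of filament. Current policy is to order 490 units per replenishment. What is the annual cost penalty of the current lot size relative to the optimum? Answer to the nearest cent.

Extra cost ≈ $7,122.07 per year

Annual demand D = 4,080 × 12 = 48,960.
EOQ = √(2DS/H) = √(2 × 48,960 × 255 / 23.1) ≈ 1039.68.
Cost at Q* = (D/Q*)S + (Q*/2)H = √(2DSH) ≈ $24,016.61.
Cost at Q = 490: (48,960/490)×255 + (490/2)×23.1 = $25,479.18 + $5,659.50 = $31,138.68.
Excess = $31,138.68 − $24,016.61 = $7,122.07.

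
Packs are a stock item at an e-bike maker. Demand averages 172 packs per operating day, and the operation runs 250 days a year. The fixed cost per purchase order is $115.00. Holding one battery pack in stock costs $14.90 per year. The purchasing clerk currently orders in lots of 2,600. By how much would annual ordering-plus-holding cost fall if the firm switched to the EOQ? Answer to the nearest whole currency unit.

Annual demand D = 172 × 250 = 43,000.
EOQ = √(2DS/H) = √(2 × 43,000 × 115 / 14.9) ≈ 814.71.
Cost at Q* = (D/Q*)S + (Q*/2)H = √(2DSH) ≈ $12,139.23.
Cost at Q = 2,600: (43,000/2,600)×115 + (2,600/2)×14.9 = $1,901.92 + $19,370.00 = $21,271.92.
Excess = $21,271.92 − $12,139.23 = $9,132.69.

Extra cost ≈ $9,133 per year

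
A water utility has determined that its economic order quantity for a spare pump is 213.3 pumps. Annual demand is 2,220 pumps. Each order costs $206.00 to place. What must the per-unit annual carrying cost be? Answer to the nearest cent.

H ≈ $20.10

Squaring Q* = √(2DS/H) gives Q*² = 2DS/H.
From Q* = √(2DS/H): H = 2DS / Q*² = 2 × 2,220 × 206 / 213.3² = 20.1034.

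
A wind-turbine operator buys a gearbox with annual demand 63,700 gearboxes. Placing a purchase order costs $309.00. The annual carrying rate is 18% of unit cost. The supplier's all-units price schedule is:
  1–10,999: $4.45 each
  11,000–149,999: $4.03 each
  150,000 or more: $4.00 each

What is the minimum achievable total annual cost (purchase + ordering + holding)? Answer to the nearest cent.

TC* ≈ $262,490.09

Holding cost per unit per year at price C is H = 0.18·C.
Candidates are each tier's EOQ (if it falls in that tier) and each price-break quantity.
EOQ at $4.45 = 7010.5 (feasible in tier 1): TC = 63,700×$4.45 + (63,700/7010.5)×309 + (7010.5/2)×0.18×$4.45 = $289,080.39.
EOQ at $4.03 = 7366.7 < 11000, so use break Q=11000: TC = 63,700×$4.03 + (63,700/11000.0)×309 + (11000.0/2)×0.18×$4.03 = $262,490.09.
EOQ at $4.00 = 7394.3 < 150000, so use break Q=150000: TC = 63,700×$4.00 + (63,700/150000.0)×309 + (150000.0/2)×0.18×$4.00 = $308,931.22.
Lowest total cost among the candidates is at Q = 11000.0.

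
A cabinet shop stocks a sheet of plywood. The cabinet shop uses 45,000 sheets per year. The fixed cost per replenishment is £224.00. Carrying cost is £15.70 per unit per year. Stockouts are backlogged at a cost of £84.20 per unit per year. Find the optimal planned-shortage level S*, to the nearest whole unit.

With planned backorders, Q* = √(2DS/H) · √((H+B)/B).
√(2DS/H) = √(2 × 45,000 × 224 / 15.7) = 1133.171.
√((H+B)/B) = √((15.7+84.2)/84.2) = 1.0892.
Q* ≈ 1234.304.
S* = Q* · H/(H+B) = 1234.304 × 15.7/99.9 ≈ 193.980.

S* ≈ 194 sheets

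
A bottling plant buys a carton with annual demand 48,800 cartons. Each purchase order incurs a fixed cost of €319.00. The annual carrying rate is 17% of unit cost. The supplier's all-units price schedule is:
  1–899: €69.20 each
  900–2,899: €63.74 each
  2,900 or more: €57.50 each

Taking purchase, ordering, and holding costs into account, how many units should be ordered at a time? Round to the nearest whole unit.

Holding cost per unit per year at price C is H = 0.17·C.
Candidates are each tier's EOQ (if it falls in that tier) and each price-break quantity.
Tier 1 (€69.20): EOQ = 1626.8 exceeds tier's upper bound 899, so this tier is dominated.
EOQ at €63.74 = 1695.1 (feasible in tier 2): TC = 48,800×€63.74 + (48,800/1695.1)×319 + (1695.1/2)×0.17×€63.74 = €3,128,879.53.
EOQ at €57.50 = 1784.7 < 2900, so use break Q=2900: TC = 48,800×€57.50 + (48,800/2900.0)×319 + (2900.0/2)×0.17×€57.50 = €2,825,541.75.
Lowest total cost is €2,825,541.75 at Q = 2900.0.

Q* ≈ 2,900 cartons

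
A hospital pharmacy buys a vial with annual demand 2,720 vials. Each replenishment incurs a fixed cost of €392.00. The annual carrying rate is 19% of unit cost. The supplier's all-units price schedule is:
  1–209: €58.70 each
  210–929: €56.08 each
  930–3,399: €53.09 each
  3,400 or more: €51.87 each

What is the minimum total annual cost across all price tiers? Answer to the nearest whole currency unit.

Holding cost per unit per year at price C is H = 0.19·C.
Candidates are each tier's EOQ (if it falls in that tier) and each price-break quantity.
Tier 1 (€58.70): EOQ = 437.3 exceeds tier's upper bound 209, so this tier is dominated.
EOQ at €56.08 = 447.4 (feasible in tier 2): TC = 2,720×€56.08 + (2,720/447.4)×392 + (447.4/2)×0.19×€56.08 = €157,304.36.
EOQ at €53.09 = 459.8 < 930, so use break Q=930: TC = 2,720×€53.09 + (2,720/930.0)×392 + (930.0/2)×0.19×€53.09 = €150,241.80.
EOQ at €51.87 = 465.2 < 3400, so use break Q=3400: TC = 2,720×€51.87 + (2,720/3400.0)×392 + (3400.0/2)×0.19×€51.87 = €158,154.01.
Lowest total cost among the candidates is at Q = 930.0.

TC* ≈ €150,242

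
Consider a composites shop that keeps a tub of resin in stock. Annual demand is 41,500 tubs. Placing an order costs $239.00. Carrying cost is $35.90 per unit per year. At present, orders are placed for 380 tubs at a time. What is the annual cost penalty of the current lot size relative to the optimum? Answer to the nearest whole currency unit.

Extra cost ≈ $6,236 per year

EOQ = √(2DS/H) = √(2 × 41,500 × 239 / 35.9) ≈ 743.35.
Cost at Q* = (D/Q*)S + (Q*/2)H = √(2DSH) ≈ $26,686.11.
Cost at Q = 380: (41,500/380)×239 + (380/2)×35.9 = $26,101.32 + $6,821.00 = $32,922.32.
Excess = $32,922.32 − $26,686.11 = $6,236.21.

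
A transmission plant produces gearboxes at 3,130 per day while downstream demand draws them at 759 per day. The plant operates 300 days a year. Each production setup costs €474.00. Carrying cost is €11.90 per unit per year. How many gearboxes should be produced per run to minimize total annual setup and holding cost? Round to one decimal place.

Annual demand D = 759 × 300 = 227,700.
Production build-up factor (1 − d/p) = 1 − 759/3,130 = 0.7575.
Q* = √(2DS / (H(1 − d/p))) = √(2 × 227,700 × 474 / (11.9 × 0.7575)).
= √(215,859,600 / 9.0143) ≈ 4893.489.

Q* ≈ 4,893.5 gearboxes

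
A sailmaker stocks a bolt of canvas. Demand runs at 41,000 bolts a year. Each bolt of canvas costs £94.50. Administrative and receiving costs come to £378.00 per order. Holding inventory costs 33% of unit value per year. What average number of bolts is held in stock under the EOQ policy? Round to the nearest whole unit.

Average inventory ≈ 498 bolts

Holding cost H = 0.33 × £94.50 = £31.1850 per unit per year.
Q* = √(2DS/H) = √(2 × 41,000 × 378 / 31.185) ≈ 996.97.
Average inventory = Q*/2 ≈ 996.97 / 2 = 498.483.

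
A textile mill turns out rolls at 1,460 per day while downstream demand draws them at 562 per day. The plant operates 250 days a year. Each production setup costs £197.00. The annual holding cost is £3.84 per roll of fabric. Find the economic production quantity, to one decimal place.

Q* ≈ 4,841.3 rolls

Annual demand D = 562 × 250 = 140,500.
Production build-up factor (1 − d/p) = 1 − 562/1,460 = 0.6151.
Q* = √(2DS / (H(1 − d/p))) = √(2 × 140,500 × 197 / (3.84 × 0.6151)).
= √(55,357,000 / 2.3619) ≈ 4841.266.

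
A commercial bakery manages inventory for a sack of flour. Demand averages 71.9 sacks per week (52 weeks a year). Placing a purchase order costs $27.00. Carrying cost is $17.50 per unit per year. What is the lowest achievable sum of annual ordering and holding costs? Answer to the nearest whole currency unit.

Annual demand D = 71.9 × 52 = 3,738.8.
EOQ = √(2DS/H) = √(2 × 3,738.8 × 27 / 17.5) ≈ 107.41.
At Q*, ordering cost (D/Q*)S equals holding cost (Q*/2)H, each = √(DSH/2).
Minimum total = √(2DSH) = √(2 × 3,738.8 × 27 × 17.5) ≈ 1879.672.

TC* ≈ $1,880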